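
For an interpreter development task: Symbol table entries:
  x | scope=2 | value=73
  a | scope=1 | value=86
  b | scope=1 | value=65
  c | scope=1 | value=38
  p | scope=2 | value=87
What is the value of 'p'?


Searching symbol table for 'p':
  x | scope=2 | value=73
  a | scope=1 | value=86
  b | scope=1 | value=65
  c | scope=1 | value=38
  p | scope=2 | value=87 <- MATCH
Found 'p' at scope 2 with value 87

87


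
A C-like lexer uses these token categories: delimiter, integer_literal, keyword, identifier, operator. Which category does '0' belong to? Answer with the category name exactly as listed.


Token: '0'
Checking categories:
  identifier: no
  integer_literal: YES
  operator: no
  keyword: no
  delimiter: no
Category: integer_literal

integer_literal


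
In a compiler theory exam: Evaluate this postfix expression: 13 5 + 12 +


Processing tokens left to right:
Push 13, Push 5
Pop 13 and 5, compute 13 + 5 = 18, push 18
Push 12
Pop 18 and 12, compute 18 + 12 = 30, push 30
Stack result: 30

30


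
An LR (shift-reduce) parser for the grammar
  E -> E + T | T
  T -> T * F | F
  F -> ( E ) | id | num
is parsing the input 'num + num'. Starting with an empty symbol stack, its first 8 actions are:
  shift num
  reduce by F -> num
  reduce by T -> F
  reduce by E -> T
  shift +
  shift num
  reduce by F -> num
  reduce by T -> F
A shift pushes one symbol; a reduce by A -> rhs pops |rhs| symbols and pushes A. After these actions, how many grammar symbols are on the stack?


Tracking the symbol stack through each action:
  Action 1: shift 'num' : push -> stack = [num] (size 1)
  Action 2: reduce by F -> num : pop 1, push F -> stack = [F] (size 1)
  Action 3: reduce by T -> F : pop 1, push T -> stack = [T] (size 1)
  Action 4: reduce by E -> T : pop 1, push E -> stack = [E] (size 1)
  Action 5: shift '+' : push -> stack = [E, +] (size 2)
  Action 6: shift 'num' : push -> stack = [E, +, num] (size 3)
  Action 7: reduce by F -> num : pop 1, push F -> stack = [E, +, F] (size 3)
  Action 8: reduce by T -> F : pop 1, push T -> stack = [E, +, T] (size 3)
Final stack size: 3

3


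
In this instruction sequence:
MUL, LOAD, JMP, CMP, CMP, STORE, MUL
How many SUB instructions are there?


Scanning instruction sequence for SUB:
  Position 1: MUL
  Position 2: LOAD
  Position 3: JMP
  Position 4: CMP
  Position 5: CMP
  Position 6: STORE
  Position 7: MUL
Matches at positions: []
Total SUB count: 0

0


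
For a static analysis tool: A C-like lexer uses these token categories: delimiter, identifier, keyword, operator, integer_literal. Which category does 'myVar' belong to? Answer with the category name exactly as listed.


Token: 'myVar'
Checking categories:
  identifier: YES
  integer_literal: no
  operator: no
  keyword: no
  delimiter: no
Category: identifier

identifier


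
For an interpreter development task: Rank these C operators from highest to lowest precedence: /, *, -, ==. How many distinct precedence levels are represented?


Looking up precedence for each operator:
  / -> precedence 6
  * -> precedence 6
  - -> precedence 5
  == -> precedence 3
Sorted highest to lowest: /, *, -, ==
Distinct precedence values: [6, 5, 3]
Number of distinct levels: 3

3


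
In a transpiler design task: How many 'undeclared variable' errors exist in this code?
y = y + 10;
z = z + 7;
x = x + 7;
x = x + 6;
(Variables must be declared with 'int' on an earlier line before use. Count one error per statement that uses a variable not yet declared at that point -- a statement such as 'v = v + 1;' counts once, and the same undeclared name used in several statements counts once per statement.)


Scanning code line by line:
  Line 1: use 'y' -> ERROR (undeclared)
  Line 2: use 'z' -> ERROR (undeclared)
  Line 3: use 'x' -> ERROR (undeclared)
  Line 4: use 'x' -> ERROR (undeclared)
Total undeclared variable errors: 4

4


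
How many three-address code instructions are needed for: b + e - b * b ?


Expression: b + e - b * b
Generating three-address code (respecting * over +/- precedence):
  Instruction 1: t1 = b * b
  Instruction 2: t2 = b + e
  Instruction 3: t3 = t2 - t1
Total instructions: 3

3


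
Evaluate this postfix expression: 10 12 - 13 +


Processing tokens left to right:
Push 10, Push 12
Pop 10 and 12, compute 10 - 12 = -2, push -2
Push 13
Pop -2 and 13, compute -2 + 13 = 11, push 11
Stack result: 11

11


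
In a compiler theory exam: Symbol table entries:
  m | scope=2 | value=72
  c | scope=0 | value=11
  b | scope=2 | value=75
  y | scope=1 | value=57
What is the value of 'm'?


Searching symbol table for 'm':
  m | scope=2 | value=72 <- MATCH
  c | scope=0 | value=11
  b | scope=2 | value=75
  y | scope=1 | value=57
Found 'm' at scope 2 with value 72

72


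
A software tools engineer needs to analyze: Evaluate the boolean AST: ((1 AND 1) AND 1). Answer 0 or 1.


Step 1: Evaluate inner node
  1 AND 1 = 1
Step 2: Evaluate root node
  1 AND 1 = 1

1


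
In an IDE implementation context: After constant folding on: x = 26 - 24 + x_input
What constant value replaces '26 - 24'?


Identifying constant sub-expression:
  Original: x = 26 - 24 + x_input
  26 and 24 are both compile-time constants
  Evaluating: 26 - 24 = 2
  After folding: x = 2 + x_input

2


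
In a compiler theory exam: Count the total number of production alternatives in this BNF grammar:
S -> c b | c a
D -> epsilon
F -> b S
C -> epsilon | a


Counting alternatives per rule:
  S: 2 alternative(s)
  D: 1 alternative(s)
  F: 1 alternative(s)
  C: 2 alternative(s)
Sum: 2 + 1 + 1 + 2 = 6

6


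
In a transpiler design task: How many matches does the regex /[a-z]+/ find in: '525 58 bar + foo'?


Pattern: /[a-z]+/ (identifiers)
Input: '525 58 bar + foo'
Scanning for matches:
  Match 1: 'bar'
  Match 2: 'foo'
Total matches: 2

2


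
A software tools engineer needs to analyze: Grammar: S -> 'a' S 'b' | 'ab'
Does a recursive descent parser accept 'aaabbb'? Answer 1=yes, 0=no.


Grammar accepts strings of the form a^n b^n (n >= 1)
Word: 'aaabbb'
Counting: 3 a's and 3 b's
Check: 3 == 3? Yes
Derivation (S -> aSb applied 2 time(s), then S -> ab): S => aSb => aaSbb => aaabbb
Accepted

1


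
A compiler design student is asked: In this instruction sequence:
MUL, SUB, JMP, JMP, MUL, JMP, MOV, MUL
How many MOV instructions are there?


Scanning instruction sequence for MOV:
  Position 1: MUL
  Position 2: SUB
  Position 3: JMP
  Position 4: JMP
  Position 5: MUL
  Position 6: JMP
  Position 7: MOV <- MATCH
  Position 8: MUL
Matches at positions: [7]
Total MOV count: 1

1


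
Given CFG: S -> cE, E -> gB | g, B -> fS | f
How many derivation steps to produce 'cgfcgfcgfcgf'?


Grammar: S -> cE, E -> gB | g, B -> fS | f
Deriving 'cgfcgfcgfcgf':
Step 1: S -> cE => cE
Step 2: E -> gB => cgB
Step 3: B -> fS => cgfS
Step 4: S -> cE => cgfcE
Step 5: E -> gB => cgfcgB
Step 6: B -> fS => cgfcgfS
Step 7: S -> cE => cgfcgfcE
Step 8: E -> gB => cgfcgfcgB
Step 9: B -> fS => cgfcgfcgfS
Step 10: S -> cE => cgfcgfcgfcE
Step 11: E -> gB => cgfcgfcgfcgB
Step 12: B -> f => cgfcgfcgfcgf
Total derivation steps: 12

12


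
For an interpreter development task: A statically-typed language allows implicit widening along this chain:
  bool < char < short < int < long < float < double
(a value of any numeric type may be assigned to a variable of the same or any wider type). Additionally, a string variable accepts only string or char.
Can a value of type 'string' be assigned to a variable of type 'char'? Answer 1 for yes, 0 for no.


Target variable type: char
Source value type: string
Rule: string cannot widen to any numeric type
Result: 0

0


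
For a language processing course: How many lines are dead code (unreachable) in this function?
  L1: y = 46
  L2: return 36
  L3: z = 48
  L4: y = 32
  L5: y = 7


Analyzing control flow:
  L1: reachable (before return)
  L2: reachable (return statement)
  L3: DEAD (after return at L2)
  L4: DEAD (after return at L2)
  L5: DEAD (after return at L2)
Return at L2, total lines = 5
Dead lines: L3 through L5
Count: 3

3


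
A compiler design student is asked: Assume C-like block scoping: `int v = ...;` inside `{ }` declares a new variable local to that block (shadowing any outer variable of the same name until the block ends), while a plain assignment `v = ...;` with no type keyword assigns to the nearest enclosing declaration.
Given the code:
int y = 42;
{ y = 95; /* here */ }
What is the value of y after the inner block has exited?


Analyzing scoping rules:
Outer scope: declares y = 42
Inner block: 'y = 95;' has no type keyword, so it is an assignment to the outer y (no shadowing)
The assignment changed the outer variable itself, so the new value persists after the block -> 95
Result: 95

95


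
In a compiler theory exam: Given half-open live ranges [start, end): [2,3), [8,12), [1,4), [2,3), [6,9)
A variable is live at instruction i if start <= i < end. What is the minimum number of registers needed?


Live ranges:
  Var0: [2, 3)
  Var1: [8, 12)
  Var2: [1, 4)
  Var3: [2, 3)
  Var4: [6, 9)
Sweep-line events (position, delta, active):
  pos=1 start -> active=1
  pos=2 start -> active=2
  pos=2 start -> active=3
  pos=3 end -> active=2
  pos=3 end -> active=1
  pos=4 end -> active=0
  pos=6 start -> active=1
  pos=8 start -> active=2
  pos=9 end -> active=1
  pos=12 end -> active=0
Maximum simultaneous active: 3
Minimum registers needed: 3

3


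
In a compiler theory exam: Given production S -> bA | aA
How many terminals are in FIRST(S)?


Production: S -> bA | aA
Examining each alternative for leading terminals:
  S -> bA : first terminal = 'b'
  S -> aA : first terminal = 'a'
FIRST(S) = {a, b}
Count: 2

2


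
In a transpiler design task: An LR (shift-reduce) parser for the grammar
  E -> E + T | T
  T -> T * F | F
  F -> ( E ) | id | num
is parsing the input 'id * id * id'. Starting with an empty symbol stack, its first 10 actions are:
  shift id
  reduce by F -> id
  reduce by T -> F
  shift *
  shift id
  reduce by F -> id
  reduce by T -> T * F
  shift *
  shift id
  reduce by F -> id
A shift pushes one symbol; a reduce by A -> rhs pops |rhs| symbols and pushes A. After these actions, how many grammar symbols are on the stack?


Tracking the symbol stack through each action:
  Action 1: shift 'id' : push -> stack = [id] (size 1)
  Action 2: reduce by F -> id : pop 1, push F -> stack = [F] (size 1)
  Action 3: reduce by T -> F : pop 1, push T -> stack = [T] (size 1)
  Action 4: shift '*' : push -> stack = [T, *] (size 2)
  Action 5: shift 'id' : push -> stack = [T, *, id] (size 3)
  Action 6: reduce by F -> id : pop 1, push F -> stack = [T, *, F] (size 3)
  Action 7: reduce by T -> T * F : pop 3, push T -> stack = [T] (size 1)
  Action 8: shift '*' : push -> stack = [T, *] (size 2)
  Action 9: shift 'id' : push -> stack = [T, *, id] (size 3)
  Action 10: reduce by F -> id : pop 1, push F -> stack = [T, *, F] (size 3)
Final stack size: 3

3


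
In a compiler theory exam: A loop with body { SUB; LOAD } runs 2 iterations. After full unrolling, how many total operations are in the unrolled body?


Loop body operations: SUB, LOAD (2 ops per iteration)
Unrolling 2 iterations:
  Iteration 1: SUB, LOAD (2 ops)
  Iteration 2: SUB, LOAD (2 ops)
Total: 2 iterations * 2 ops/iter = 4 operations

4


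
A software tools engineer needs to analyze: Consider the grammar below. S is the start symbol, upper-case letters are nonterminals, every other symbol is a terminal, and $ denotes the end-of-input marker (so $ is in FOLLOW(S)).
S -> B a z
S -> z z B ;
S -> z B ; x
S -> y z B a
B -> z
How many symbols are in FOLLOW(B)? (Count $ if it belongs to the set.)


S is the start symbol and does not occur in any rule body, so FOLLOW(S) = {$}.
Examining every occurrence of B in a rule body:
  S -> B a z : B is followed by terminal 'a' -> add 'a'
  S -> z z B ; : B is followed by terminal ';' -> add ';'
  S -> z B ; x : B is followed by terminal ';' -> add ';' (already in the set)
  S -> y z B a : B is followed by terminal 'a' -> add 'a' (already in the set)
  B -> z : B does not occur in the body -> contributes nothing
FOLLOW(B) = {;, a}
Count: 2

2


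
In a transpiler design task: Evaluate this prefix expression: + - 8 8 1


Parsing prefix expression: + - 8 8 1
Step 1: Innermost operation '- 8 8'
  8 - 8 = 0
Step 2: Outer operation '+ [0] 1'
  0 + 1 = 1

1


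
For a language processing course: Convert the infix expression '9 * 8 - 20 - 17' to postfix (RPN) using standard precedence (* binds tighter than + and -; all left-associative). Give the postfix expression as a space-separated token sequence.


Applying the shunting-yard algorithm:
  Operand 9 -> output
  Push '*' onto operator stack -> op-stack: [*]
  Operand 8 -> output
  See '-' (prec 1); top '*' (prec 2) >= it -> pop '*' to output
  Push '-' onto operator stack -> op-stack: [-]
  Operand 20 -> output
  See '-' (prec 1); top '-' (prec 1) >= it -> pop '-' to output
  Push '-' onto operator stack -> op-stack: [-]
  Operand 17 -> output
  End of input: pop '-' to output
Postfix result: 9 8 * 20 - 17 -

9 8 * 20 - 17 -


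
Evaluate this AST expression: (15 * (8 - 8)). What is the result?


Expression: (15 * (8 - 8))
Evaluating step by step:
  8 - 8 = 0
  15 * 0 = 0
Result: 0

0


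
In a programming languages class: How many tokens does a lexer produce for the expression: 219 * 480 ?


Scanning '219 * 480'
Token 1: '219' -> integer_literal
Token 2: '*' -> operator
Token 3: '480' -> integer_literal
Total tokens: 3

3


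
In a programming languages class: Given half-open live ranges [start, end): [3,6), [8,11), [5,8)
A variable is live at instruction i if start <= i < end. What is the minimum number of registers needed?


Live ranges:
  Var0: [3, 6)
  Var1: [8, 11)
  Var2: [5, 8)
Sweep-line events (position, delta, active):
  pos=3 start -> active=1
  pos=5 start -> active=2
  pos=6 end -> active=1
  pos=8 end -> active=0
  pos=8 start -> active=1
  pos=11 end -> active=0
Maximum simultaneous active: 2
Minimum registers needed: 2

2


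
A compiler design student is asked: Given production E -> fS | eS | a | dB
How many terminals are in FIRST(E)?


Production: E -> fS | eS | a | dB
Examining each alternative for leading terminals:
  E -> fS : first terminal = 'f'
  E -> eS : first terminal = 'e'
  E -> a : first terminal = 'a'
  E -> dB : first terminal = 'd'
FIRST(E) = {a, d, e, f}
Count: 4

4


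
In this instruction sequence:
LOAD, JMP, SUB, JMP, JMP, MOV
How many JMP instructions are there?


Scanning instruction sequence for JMP:
  Position 1: LOAD
  Position 2: JMP <- MATCH
  Position 3: SUB
  Position 4: JMP <- MATCH
  Position 5: JMP <- MATCH
  Position 6: MOV
Matches at positions: [2, 4, 5]
Total JMP count: 3

3


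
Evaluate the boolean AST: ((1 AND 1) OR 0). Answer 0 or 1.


Step 1: Evaluate inner node
  1 AND 1 = 1
Step 2: Evaluate root node
  1 OR 0 = 1

1


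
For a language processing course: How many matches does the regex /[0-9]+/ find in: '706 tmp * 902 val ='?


Pattern: /[0-9]+/ (int literals)
Input: '706 tmp * 902 val ='
Scanning for matches:
  Match 1: '706'
  Match 2: '902'
Total matches: 2

2


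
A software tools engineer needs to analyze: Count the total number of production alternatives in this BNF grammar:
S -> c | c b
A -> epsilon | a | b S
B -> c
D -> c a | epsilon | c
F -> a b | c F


Counting alternatives per rule:
  S: 2 alternative(s)
  A: 3 alternative(s)
  B: 1 alternative(s)
  D: 3 alternative(s)
  F: 2 alternative(s)
Sum: 2 + 3 + 1 + 3 + 2 = 11

11


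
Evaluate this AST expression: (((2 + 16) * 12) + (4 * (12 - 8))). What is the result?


Expression: (((2 + 16) * 12) + (4 * (12 - 8)))
Evaluating step by step:
  2 + 16 = 18
  18 * 12 = 216
  12 - 8 = 4
  4 * 4 = 16
  216 + 16 = 232
Result: 232

232


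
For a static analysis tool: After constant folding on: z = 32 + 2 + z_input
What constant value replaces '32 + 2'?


Identifying constant sub-expression:
  Original: z = 32 + 2 + z_input
  32 and 2 are both compile-time constants
  Evaluating: 32 + 2 = 34
  After folding: z = 34 + z_input

34


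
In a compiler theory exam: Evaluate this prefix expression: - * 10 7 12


Parsing prefix expression: - * 10 7 12
Step 1: Innermost operation '* 10 7'
  10 * 7 = 70
Step 2: Outer operation '- [70] 12'
  70 - 12 = 58

58


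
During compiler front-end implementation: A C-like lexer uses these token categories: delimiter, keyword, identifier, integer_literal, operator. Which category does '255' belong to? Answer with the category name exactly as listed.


Token: '255'
Checking categories:
  identifier: no
  integer_literal: YES
  operator: no
  keyword: no
  delimiter: no
Category: integer_literal

integer_literal


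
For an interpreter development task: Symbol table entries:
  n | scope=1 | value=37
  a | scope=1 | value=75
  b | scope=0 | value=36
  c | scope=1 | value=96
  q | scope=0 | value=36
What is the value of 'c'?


Searching symbol table for 'c':
  n | scope=1 | value=37
  a | scope=1 | value=75
  b | scope=0 | value=36
  c | scope=1 | value=96 <- MATCH
  q | scope=0 | value=36
Found 'c' at scope 1 with value 96

96


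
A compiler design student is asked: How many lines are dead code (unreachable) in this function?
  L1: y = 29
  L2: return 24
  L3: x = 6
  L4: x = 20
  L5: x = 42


Analyzing control flow:
  L1: reachable (before return)
  L2: reachable (return statement)
  L3: DEAD (after return at L2)
  L4: DEAD (after return at L2)
  L5: DEAD (after return at L2)
Return at L2, total lines = 5
Dead lines: L3 through L5
Count: 3

3


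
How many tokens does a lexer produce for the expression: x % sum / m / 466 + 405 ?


Scanning 'x % sum / m / 466 + 405'
Token 1: 'x' -> identifier
Token 2: '%' -> operator
Token 3: 'sum' -> identifier
Token 4: '/' -> operator
Token 5: 'm' -> identifier
Token 6: '/' -> operator
Token 7: '466' -> integer_literal
Token 8: '+' -> operator
Token 9: '405' -> integer_literal
Total tokens: 9

9


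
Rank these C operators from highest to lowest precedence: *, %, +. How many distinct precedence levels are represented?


Looking up precedence for each operator:
  * -> precedence 6
  % -> precedence 6
  + -> precedence 5
Sorted highest to lowest: *, %, +
Distinct precedence values: [6, 5]
Number of distinct levels: 2

2


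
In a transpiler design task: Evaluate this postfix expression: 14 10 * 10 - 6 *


Processing tokens left to right:
Push 14, Push 10
Pop 14 and 10, compute 14 * 10 = 140, push 140
Push 10
Pop 140 and 10, compute 140 - 10 = 130, push 130
Push 6
Pop 130 and 6, compute 130 * 6 = 780, push 780
Stack result: 780

780


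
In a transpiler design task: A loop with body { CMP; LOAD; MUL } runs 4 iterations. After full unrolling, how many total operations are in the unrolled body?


Loop body operations: CMP, LOAD, MUL (3 ops per iteration)
Unrolling 4 iterations:
  Iteration 1: CMP, LOAD, MUL (3 ops)
  Iteration 2: CMP, LOAD, MUL (3 ops)
  Iteration 3: CMP, LOAD, MUL (3 ops)
  Iteration 4: CMP, LOAD, MUL (3 ops)
Total: 4 iterations * 3 ops/iter = 12 operations

12


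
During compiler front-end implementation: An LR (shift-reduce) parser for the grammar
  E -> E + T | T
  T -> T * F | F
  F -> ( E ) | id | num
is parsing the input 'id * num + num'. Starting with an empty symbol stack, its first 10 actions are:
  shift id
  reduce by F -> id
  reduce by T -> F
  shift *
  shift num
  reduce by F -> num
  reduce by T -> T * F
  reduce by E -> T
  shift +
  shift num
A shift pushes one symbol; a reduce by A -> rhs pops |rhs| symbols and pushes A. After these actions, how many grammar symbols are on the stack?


Tracking the symbol stack through each action:
  Action 1: shift 'id' : push -> stack = [id] (size 1)
  Action 2: reduce by F -> id : pop 1, push F -> stack = [F] (size 1)
  Action 3: reduce by T -> F : pop 1, push T -> stack = [T] (size 1)
  Action 4: shift '*' : push -> stack = [T, *] (size 2)
  Action 5: shift 'num' : push -> stack = [T, *, num] (size 3)
  Action 6: reduce by F -> num : pop 1, push F -> stack = [T, *, F] (size 3)
  Action 7: reduce by T -> T * F : pop 3, push T -> stack = [T] (size 1)
  Action 8: reduce by E -> T : pop 1, push E -> stack = [E] (size 1)
  Action 9: shift '+' : push -> stack = [E, +] (size 2)
  Action 10: shift 'num' : push -> stack = [E, +, num] (size 3)
Final stack size: 3

3


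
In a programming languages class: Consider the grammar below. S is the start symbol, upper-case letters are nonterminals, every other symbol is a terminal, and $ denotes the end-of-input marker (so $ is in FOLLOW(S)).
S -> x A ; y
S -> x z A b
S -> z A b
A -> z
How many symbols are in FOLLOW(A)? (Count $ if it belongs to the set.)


S is the start symbol and does not occur in any rule body, so FOLLOW(S) = {$}.
Examining every occurrence of A in a rule body:
  S -> x A ; y : A is followed by terminal ';' -> add ';'
  S -> x z A b : A is followed by terminal 'b' -> add 'b'
  S -> z A b : A is followed by terminal 'b' -> add 'b' (already in the set)
  A -> z : A does not occur in the body -> contributes nothing
FOLLOW(A) = {;, b}
Count: 2

2


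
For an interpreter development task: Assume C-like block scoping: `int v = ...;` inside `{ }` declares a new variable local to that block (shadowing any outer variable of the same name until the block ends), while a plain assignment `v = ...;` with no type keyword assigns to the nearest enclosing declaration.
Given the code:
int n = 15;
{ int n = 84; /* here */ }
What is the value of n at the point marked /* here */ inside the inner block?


Analyzing scoping rules:
Outer scope: declares n = 15
Inner block: 'int n = 84;' declares a NEW n that shadows the outer one
Inside the block the inner declaration is in scope -> 84
Result: 84

84


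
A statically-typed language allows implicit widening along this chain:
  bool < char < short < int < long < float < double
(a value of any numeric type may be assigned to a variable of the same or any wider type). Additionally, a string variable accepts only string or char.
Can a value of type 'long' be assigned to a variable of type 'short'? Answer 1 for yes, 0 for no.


Target variable type: short
Source value type: long
Numeric ranks: long=4, short=2
Widening allowed iff rank(source) <= rank(target): 4 <= 2? No
Result: 0

0


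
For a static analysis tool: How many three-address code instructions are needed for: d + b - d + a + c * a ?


Expression: d + b - d + a + c * a
Generating three-address code (respecting * over +/- precedence):
  Instruction 1: t1 = c * a
  Instruction 2: t2 = d + b
  Instruction 3: t3 = t2 - d
  Instruction 4: t4 = t3 + a
  Instruction 5: t5 = t4 + t1
Total instructions: 5

5


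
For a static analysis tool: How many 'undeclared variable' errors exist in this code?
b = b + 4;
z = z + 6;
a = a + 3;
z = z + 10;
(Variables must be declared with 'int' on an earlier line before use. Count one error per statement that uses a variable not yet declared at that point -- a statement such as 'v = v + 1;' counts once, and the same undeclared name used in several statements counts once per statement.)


Scanning code line by line:
  Line 1: use 'b' -> ERROR (undeclared)
  Line 2: use 'z' -> ERROR (undeclared)
  Line 3: use 'a' -> ERROR (undeclared)
  Line 4: use 'z' -> ERROR (undeclared)
Total undeclared variable errors: 4

4


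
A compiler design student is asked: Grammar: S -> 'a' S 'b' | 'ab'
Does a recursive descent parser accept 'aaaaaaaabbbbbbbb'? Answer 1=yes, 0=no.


Grammar accepts strings of the form a^n b^n (n >= 1)
Word: 'aaaaaaaabbbbbbbb'
Counting: 8 a's and 8 b's
Check: 8 == 8? Yes
Derivation (S -> aSb applied 7 time(s), then S -> ab): S => aSb => aaSbb => aaaSbbb => aaaaSbbbb => aaaaaSbbbbb => aaaaaaSbbbbbb => aaaaaaaSbbbbbbb => aaaaaaaabbbbbbbb
Accepted

1


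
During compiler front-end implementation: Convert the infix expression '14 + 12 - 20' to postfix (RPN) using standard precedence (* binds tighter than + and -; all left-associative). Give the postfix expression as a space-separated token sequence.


Applying the shunting-yard algorithm:
  Operand 14 -> output
  Push '+' onto operator stack -> op-stack: [+]
  Operand 12 -> output
  See '-' (prec 1); top '+' (prec 1) >= it -> pop '+' to output
  Push '-' onto operator stack -> op-stack: [-]
  Operand 20 -> output
  End of input: pop '-' to output
Postfix result: 14 12 + 20 -

14 12 + 20 -


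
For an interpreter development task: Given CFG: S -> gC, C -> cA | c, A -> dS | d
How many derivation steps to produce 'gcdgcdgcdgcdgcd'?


Grammar: S -> gC, C -> cA | c, A -> dS | d
Deriving 'gcdgcdgcdgcdgcd':
Step 1: S -> gC => gC
Step 2: C -> cA => gcA
Step 3: A -> dS => gcdS
Step 4: S -> gC => gcdgC
Step 5: C -> cA => gcdgcA
Step 6: A -> dS => gcdgcdS
Step 7: S -> gC => gcdgcdgC
Step 8: C -> cA => gcdgcdgcA
Step 9: A -> dS => gcdgcdgcdS
Step 10: S -> gC => gcdgcdgcdgC
Step 11: C -> cA => gcdgcdgcdgcA
Step 12: A -> dS => gcdgcdgcdgcdS
Step 13: S -> gC => gcdgcdgcdgcdgC
Step 14: C -> cA => gcdgcdgcdgcdgcA
Step 15: A -> d => gcdgcdgcdgcdgcd
Total derivation steps: 15

15


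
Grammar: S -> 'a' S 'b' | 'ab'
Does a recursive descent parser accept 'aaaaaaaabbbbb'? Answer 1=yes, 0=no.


Grammar accepts strings of the form a^n b^n (n >= 1)
Word: 'aaaaaaaabbbbb'
Counting: 8 a's and 5 b's
Check: 8 == 5? No
Mismatch: a-count != b-count
Rejected

0


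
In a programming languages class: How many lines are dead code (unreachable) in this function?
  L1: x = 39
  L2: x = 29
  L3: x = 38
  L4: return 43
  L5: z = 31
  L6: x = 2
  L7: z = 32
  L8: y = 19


Analyzing control flow:
  L1: reachable (before return)
  L2: reachable (before return)
  L3: reachable (before return)
  L4: reachable (return statement)
  L5: DEAD (after return at L4)
  L6: DEAD (after return at L4)
  L7: DEAD (after return at L4)
  L8: DEAD (after return at L4)
Return at L4, total lines = 8
Dead lines: L5 through L8
Count: 4

4


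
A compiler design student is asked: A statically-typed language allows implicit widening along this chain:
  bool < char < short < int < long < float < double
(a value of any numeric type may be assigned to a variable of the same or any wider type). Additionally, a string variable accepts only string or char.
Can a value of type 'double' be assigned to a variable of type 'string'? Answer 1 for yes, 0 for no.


Target variable type: string
Source value type: double
Rule: string accepts only {string, char}
  source 'double' in {string, char}? No
Result: 0

0


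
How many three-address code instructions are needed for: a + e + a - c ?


Expression: a + e + a - c
Generating three-address code (respecting * over +/- precedence):
  Instruction 1: t1 = a + e
  Instruction 2: t2 = t1 + a
  Instruction 3: t3 = t2 - c
Total instructions: 3

3


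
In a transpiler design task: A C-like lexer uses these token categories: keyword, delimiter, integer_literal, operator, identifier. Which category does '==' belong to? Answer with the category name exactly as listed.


Token: '=='
Checking categories:
  identifier: no
  integer_literal: no
  operator: YES
  keyword: no
  delimiter: no
Category: operator

operator


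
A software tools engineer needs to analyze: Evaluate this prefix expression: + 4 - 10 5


Parsing prefix expression: + 4 - 10 5
Step 1: Innermost operation '- 10 5'
  10 - 5 = 5
Step 2: Outer operation '+ 4 [5]'
  4 + 5 = 9

9


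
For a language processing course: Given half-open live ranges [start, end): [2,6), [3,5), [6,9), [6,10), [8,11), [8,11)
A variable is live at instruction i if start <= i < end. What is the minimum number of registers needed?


Live ranges:
  Var0: [2, 6)
  Var1: [3, 5)
  Var2: [6, 9)
  Var3: [6, 10)
  Var4: [8, 11)
  Var5: [8, 11)
Sweep-line events (position, delta, active):
  pos=2 start -> active=1
  pos=3 start -> active=2
  pos=5 end -> active=1
  pos=6 end -> active=0
  pos=6 start -> active=1
  pos=6 start -> active=2
  pos=8 start -> active=3
  pos=8 start -> active=4
  pos=9 end -> active=3
  pos=10 end -> active=2
  pos=11 end -> active=1
  pos=11 end -> active=0
Maximum simultaneous active: 4
Minimum registers needed: 4

4


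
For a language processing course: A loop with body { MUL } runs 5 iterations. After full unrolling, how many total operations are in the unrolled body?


Loop body operations: MUL (1 op per iteration)
Unrolling 5 iterations:
  Iteration 1: MUL (1 ops)
  Iteration 2: MUL (1 ops)
  Iteration 3: MUL (1 ops)
  Iteration 4: MUL (1 ops)
  Iteration 5: MUL (1 ops)
Total: 5 iterations * 1 ops/iter = 5 operations

5


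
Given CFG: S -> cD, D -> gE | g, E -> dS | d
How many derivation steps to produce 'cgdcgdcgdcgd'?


Grammar: S -> cD, D -> gE | g, E -> dS | d
Deriving 'cgdcgdcgdcgd':
Step 1: S -> cD => cD
Step 2: D -> gE => cgE
Step 3: E -> dS => cgdS
Step 4: S -> cD => cgdcD
Step 5: D -> gE => cgdcgE
Step 6: E -> dS => cgdcgdS
Step 7: S -> cD => cgdcgdcD
Step 8: D -> gE => cgdcgdcgE
Step 9: E -> dS => cgdcgdcgdS
Step 10: S -> cD => cgdcgdcgdcD
Step 11: D -> gE => cgdcgdcgdcgE
Step 12: E -> d => cgdcgdcgdcgd
Total derivation steps: 12

12


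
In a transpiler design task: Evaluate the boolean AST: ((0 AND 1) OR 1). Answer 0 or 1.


Step 1: Evaluate inner node
  0 AND 1 = 0
Step 2: Evaluate root node
  0 OR 1 = 1

1


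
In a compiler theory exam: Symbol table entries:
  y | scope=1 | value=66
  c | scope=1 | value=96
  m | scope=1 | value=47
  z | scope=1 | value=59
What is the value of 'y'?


Searching symbol table for 'y':
  y | scope=1 | value=66 <- MATCH
  c | scope=1 | value=96
  m | scope=1 | value=47
  z | scope=1 | value=59
Found 'y' at scope 1 with value 66

66


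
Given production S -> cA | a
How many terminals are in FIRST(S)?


Production: S -> cA | a
Examining each alternative for leading terminals:
  S -> cA : first terminal = 'c'
  S -> a : first terminal = 'a'
FIRST(S) = {a, c}
Count: 2

2


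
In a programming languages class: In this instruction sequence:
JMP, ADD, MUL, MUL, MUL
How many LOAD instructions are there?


Scanning instruction sequence for LOAD:
  Position 1: JMP
  Position 2: ADD
  Position 3: MUL
  Position 4: MUL
  Position 5: MUL
Matches at positions: []
Total LOAD count: 0

0


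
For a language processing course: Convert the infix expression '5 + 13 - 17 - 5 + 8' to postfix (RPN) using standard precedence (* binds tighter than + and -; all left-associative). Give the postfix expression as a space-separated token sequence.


Applying the shunting-yard algorithm:
  Operand 5 -> output
  Push '+' onto operator stack -> op-stack: [+]
  Operand 13 -> output
  See '-' (prec 1); top '+' (prec 1) >= it -> pop '+' to output
  Push '-' onto operator stack -> op-stack: [-]
  Operand 17 -> output
  See '-' (prec 1); top '-' (prec 1) >= it -> pop '-' to output
  Push '-' onto operator stack -> op-stack: [-]
  Operand 5 -> output
  See '+' (prec 1); top '-' (prec 1) >= it -> pop '-' to output
  Push '+' onto operator stack -> op-stack: [+]
  Operand 8 -> output
  End of input: pop '+' to output
Postfix result: 5 13 + 17 - 5 - 8 +

5 13 + 17 - 5 - 8 +


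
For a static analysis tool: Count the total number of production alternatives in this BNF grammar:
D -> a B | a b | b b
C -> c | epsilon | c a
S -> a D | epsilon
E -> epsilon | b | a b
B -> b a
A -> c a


Counting alternatives per rule:
  D: 3 alternative(s)
  C: 3 alternative(s)
  S: 2 alternative(s)
  E: 3 alternative(s)
  B: 1 alternative(s)
  A: 1 alternative(s)
Sum: 3 + 3 + 2 + 3 + 1 + 1 = 13

13


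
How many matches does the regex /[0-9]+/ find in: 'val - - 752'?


Pattern: /[0-9]+/ (int literals)
Input: 'val - - 752'
Scanning for matches:
  Match 1: '752'
Total matches: 1

1


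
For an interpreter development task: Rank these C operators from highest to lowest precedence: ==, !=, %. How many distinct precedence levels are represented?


Looking up precedence for each operator:
  == -> precedence 3
  != -> precedence 3
  % -> precedence 6
Sorted highest to lowest: %, ==, !=
Distinct precedence values: [6, 3]
Number of distinct levels: 2

2


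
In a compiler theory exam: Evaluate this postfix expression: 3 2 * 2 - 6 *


Processing tokens left to right:
Push 3, Push 2
Pop 3 and 2, compute 3 * 2 = 6, push 6
Push 2
Pop 6 and 2, compute 6 - 2 = 4, push 4
Push 6
Pop 4 and 6, compute 4 * 6 = 24, push 24
Stack result: 24

24


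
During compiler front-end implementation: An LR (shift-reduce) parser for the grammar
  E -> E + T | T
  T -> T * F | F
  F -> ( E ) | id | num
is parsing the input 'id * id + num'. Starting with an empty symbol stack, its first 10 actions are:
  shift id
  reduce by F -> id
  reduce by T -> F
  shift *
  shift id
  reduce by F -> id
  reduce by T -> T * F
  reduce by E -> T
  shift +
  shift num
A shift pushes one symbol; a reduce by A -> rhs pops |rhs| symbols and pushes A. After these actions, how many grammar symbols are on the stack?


Tracking the symbol stack through each action:
  Action 1: shift 'id' : push -> stack = [id] (size 1)
  Action 2: reduce by F -> id : pop 1, push F -> stack = [F] (size 1)
  Action 3: reduce by T -> F : pop 1, push T -> stack = [T] (size 1)
  Action 4: shift '*' : push -> stack = [T, *] (size 2)
  Action 5: shift 'id' : push -> stack = [T, *, id] (size 3)
  Action 6: reduce by F -> id : pop 1, push F -> stack = [T, *, F] (size 3)
  Action 7: reduce by T -> T * F : pop 3, push T -> stack = [T] (size 1)
  Action 8: reduce by E -> T : pop 1, push E -> stack = [E] (size 1)
  Action 9: shift '+' : push -> stack = [E, +] (size 2)
  Action 10: shift 'num' : push -> stack = [E, +, num] (size 3)
Final stack size: 3

3


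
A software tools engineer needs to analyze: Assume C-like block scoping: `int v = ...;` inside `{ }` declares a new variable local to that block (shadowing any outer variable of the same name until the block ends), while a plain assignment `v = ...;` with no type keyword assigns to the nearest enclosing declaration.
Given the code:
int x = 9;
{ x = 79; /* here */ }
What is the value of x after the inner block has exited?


Analyzing scoping rules:
Outer scope: declares x = 9
Inner block: 'x = 79;' has no type keyword, so it is an assignment to the outer x (no shadowing)
The assignment changed the outer variable itself, so the new value persists after the block -> 79
Result: 79

79


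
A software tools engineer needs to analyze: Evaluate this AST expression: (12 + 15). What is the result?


Expression: (12 + 15)
Evaluating step by step:
  12 + 15 = 27
Result: 27

27


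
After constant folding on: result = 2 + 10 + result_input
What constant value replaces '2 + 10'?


Identifying constant sub-expression:
  Original: result = 2 + 10 + result_input
  2 and 10 are both compile-time constants
  Evaluating: 2 + 10 = 12
  After folding: result = 12 + result_input

12


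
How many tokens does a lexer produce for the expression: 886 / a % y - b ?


Scanning '886 / a % y - b'
Token 1: '886' -> integer_literal
Token 2: '/' -> operator
Token 3: 'a' -> identifier
Token 4: '%' -> operator
Token 5: 'y' -> identifier
Token 6: '-' -> operator
Token 7: 'b' -> identifier
Total tokens: 7

7


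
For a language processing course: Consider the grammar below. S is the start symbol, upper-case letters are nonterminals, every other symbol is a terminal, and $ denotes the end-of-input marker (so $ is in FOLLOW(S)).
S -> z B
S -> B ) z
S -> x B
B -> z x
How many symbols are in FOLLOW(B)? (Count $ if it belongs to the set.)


S is the start symbol and does not occur in any rule body, so FOLLOW(S) = {$}.
Examining every occurrence of B in a rule body:
  S -> z B : B is at the right end -> add FOLLOW(S) = {$}
  S -> B ) z : B is followed by terminal ')' -> add ')'
  S -> x B : B is at the right end -> add FOLLOW(S) = {$} (already in the set)
  B -> z x : B does not occur in the body -> contributes nothing
FOLLOW(B) = {), $}
Count: 2

2


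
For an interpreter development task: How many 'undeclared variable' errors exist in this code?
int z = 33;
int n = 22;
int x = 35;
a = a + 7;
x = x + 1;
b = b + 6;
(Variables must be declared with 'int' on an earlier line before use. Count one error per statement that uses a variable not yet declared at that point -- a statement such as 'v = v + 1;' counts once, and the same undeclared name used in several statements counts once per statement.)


Scanning code line by line:
  Line 1: declare 'z' -> declared = ['z']
  Line 2: declare 'n' -> declared = ['n', 'z']
  Line 3: declare 'x' -> declared = ['n', 'x', 'z']
  Line 4: use 'a' -> ERROR (undeclared)
  Line 5: use 'x' -> OK (declared)
  Line 6: use 'b' -> ERROR (undeclared)
Total undeclared variable errors: 2

2


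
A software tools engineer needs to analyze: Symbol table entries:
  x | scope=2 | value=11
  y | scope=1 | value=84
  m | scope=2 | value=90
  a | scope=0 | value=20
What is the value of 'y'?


Searching symbol table for 'y':
  x | scope=2 | value=11
  y | scope=1 | value=84 <- MATCH
  m | scope=2 | value=90
  a | scope=0 | value=20
Found 'y' at scope 1 with value 84

84


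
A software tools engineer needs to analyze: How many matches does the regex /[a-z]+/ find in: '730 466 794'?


Pattern: /[a-z]+/ (identifiers)
Input: '730 466 794'
Scanning for matches:
Total matches: 0

0


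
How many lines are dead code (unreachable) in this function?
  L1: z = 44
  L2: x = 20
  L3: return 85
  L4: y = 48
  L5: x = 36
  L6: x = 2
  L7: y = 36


Analyzing control flow:
  L1: reachable (before return)
  L2: reachable (before return)
  L3: reachable (return statement)
  L4: DEAD (after return at L3)
  L5: DEAD (after return at L3)
  L6: DEAD (after return at L3)
  L7: DEAD (after return at L3)
Return at L3, total lines = 7
Dead lines: L4 through L7
Count: 4

4


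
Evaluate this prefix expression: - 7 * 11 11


Parsing prefix expression: - 7 * 11 11
Step 1: Innermost operation '* 11 11'
  11 * 11 = 121
Step 2: Outer operation '- 7 [121]'
  7 - 121 = -114

-114


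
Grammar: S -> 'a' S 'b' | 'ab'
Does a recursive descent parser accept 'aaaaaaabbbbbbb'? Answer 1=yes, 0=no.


Grammar accepts strings of the form a^n b^n (n >= 1)
Word: 'aaaaaaabbbbbbb'
Counting: 7 a's and 7 b's
Check: 7 == 7? Yes
Derivation (S -> aSb applied 6 time(s), then S -> ab): S => aSb => aaSbb => aaaSbbb => aaaaSbbbb => aaaaaSbbbbb => aaaaaaSbbbbbb => aaaaaaabbbbbbb
Accepted

1


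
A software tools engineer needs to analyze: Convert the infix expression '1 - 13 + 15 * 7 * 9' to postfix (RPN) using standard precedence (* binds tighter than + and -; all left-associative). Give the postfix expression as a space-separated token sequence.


Applying the shunting-yard algorithm:
  Operand 1 -> output
  Push '-' onto operator stack -> op-stack: [-]
  Operand 13 -> output
  See '+' (prec 1); top '-' (prec 1) >= it -> pop '-' to output
  Push '+' onto operator stack -> op-stack: [+]
  Operand 15 -> output
  Push '*' onto operator stack -> op-stack: [+, *]
  Operand 7 -> output
  See '*' (prec 2); top '*' (prec 2) >= it -> pop '*' to output
  Push '*' onto operator stack -> op-stack: [+, *]
  Operand 9 -> output
  End of input: pop '*' to output
  End of input: pop '+' to output
Postfix result: 1 13 - 15 7 * 9 * +

1 13 - 15 7 * 9 * +


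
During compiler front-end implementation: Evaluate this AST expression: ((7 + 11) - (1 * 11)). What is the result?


Expression: ((7 + 11) - (1 * 11))
Evaluating step by step:
  7 + 11 = 18
  1 * 11 = 11
  18 - 11 = 7
Result: 7

7


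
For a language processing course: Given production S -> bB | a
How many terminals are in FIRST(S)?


Production: S -> bB | a
Examining each alternative for leading terminals:
  S -> bB : first terminal = 'b'
  S -> a : first terminal = 'a'
FIRST(S) = {a, b}
Count: 2

2


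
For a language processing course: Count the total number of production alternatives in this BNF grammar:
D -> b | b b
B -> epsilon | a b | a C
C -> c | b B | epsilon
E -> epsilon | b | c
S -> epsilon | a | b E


Counting alternatives per rule:
  D: 2 alternative(s)
  B: 3 alternative(s)
  C: 3 alternative(s)
  E: 3 alternative(s)
  S: 3 alternative(s)
Sum: 2 + 3 + 3 + 3 + 3 = 14

14
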